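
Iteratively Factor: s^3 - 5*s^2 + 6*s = (s - 2)*(s^2 - 3*s) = (s - 3)*(s - 2)*(s)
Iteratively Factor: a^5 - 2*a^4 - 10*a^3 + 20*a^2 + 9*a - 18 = (a + 1)*(a^4 - 3*a^3 - 7*a^2 + 27*a - 18) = (a + 1)*(a + 3)*(a^3 - 6*a^2 + 11*a - 6) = (a - 3)*(a + 1)*(a + 3)*(a^2 - 3*a + 2) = (a - 3)*(a - 2)*(a + 1)*(a + 3)*(a - 1)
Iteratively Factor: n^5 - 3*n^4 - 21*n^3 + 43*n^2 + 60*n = (n + 1)*(n^4 - 4*n^3 - 17*n^2 + 60*n) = (n + 1)*(n + 4)*(n^3 - 8*n^2 + 15*n) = (n - 3)*(n + 1)*(n + 4)*(n^2 - 5*n) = n*(n - 3)*(n + 1)*(n + 4)*(n - 5)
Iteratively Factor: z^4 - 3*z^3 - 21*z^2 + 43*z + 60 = (z + 4)*(z^3 - 7*z^2 + 7*z + 15) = (z - 5)*(z + 4)*(z^2 - 2*z - 3) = (z - 5)*(z + 1)*(z + 4)*(z - 3)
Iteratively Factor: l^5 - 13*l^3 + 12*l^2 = (l)*(l^4 - 13*l^2 + 12*l) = l*(l - 1)*(l^3 + l^2 - 12*l) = l*(l - 1)*(l + 4)*(l^2 - 3*l) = l^2*(l - 1)*(l + 4)*(l - 3)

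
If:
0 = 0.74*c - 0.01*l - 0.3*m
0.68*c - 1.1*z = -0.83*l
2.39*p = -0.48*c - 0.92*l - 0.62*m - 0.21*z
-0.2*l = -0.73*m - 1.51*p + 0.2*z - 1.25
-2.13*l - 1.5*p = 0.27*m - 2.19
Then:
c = -2.00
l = 0.57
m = -4.96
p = 1.54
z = -0.81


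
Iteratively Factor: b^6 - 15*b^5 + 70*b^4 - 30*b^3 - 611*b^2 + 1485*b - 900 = (b - 3)*(b^5 - 12*b^4 + 34*b^3 + 72*b^2 - 395*b + 300) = (b - 5)*(b - 3)*(b^4 - 7*b^3 - b^2 + 67*b - 60) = (b - 5)*(b - 4)*(b - 3)*(b^3 - 3*b^2 - 13*b + 15) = (b - 5)^2*(b - 4)*(b - 3)*(b^2 + 2*b - 3) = (b - 5)^2*(b - 4)*(b - 3)*(b + 3)*(b - 1)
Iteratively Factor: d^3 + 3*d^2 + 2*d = (d + 2)*(d^2 + d) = (d + 1)*(d + 2)*(d)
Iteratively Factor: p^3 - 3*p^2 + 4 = (p - 2)*(p^2 - p - 2) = (p - 2)*(p + 1)*(p - 2)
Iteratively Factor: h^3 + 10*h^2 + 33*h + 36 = (h + 3)*(h^2 + 7*h + 12) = (h + 3)^2*(h + 4)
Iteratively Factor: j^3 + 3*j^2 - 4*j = (j - 1)*(j^2 + 4*j) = j*(j - 1)*(j + 4)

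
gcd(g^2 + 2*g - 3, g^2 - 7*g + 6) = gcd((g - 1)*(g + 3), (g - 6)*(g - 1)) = g - 1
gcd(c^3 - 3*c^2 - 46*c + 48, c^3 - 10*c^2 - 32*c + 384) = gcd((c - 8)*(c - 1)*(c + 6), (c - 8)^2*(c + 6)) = c^2 - 2*c - 48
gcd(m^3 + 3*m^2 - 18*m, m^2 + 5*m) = m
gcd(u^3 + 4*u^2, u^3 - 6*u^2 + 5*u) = u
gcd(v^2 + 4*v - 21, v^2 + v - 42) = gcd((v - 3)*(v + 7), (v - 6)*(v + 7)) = v + 7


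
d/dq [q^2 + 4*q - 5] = 2*q + 4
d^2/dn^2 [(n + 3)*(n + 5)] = 2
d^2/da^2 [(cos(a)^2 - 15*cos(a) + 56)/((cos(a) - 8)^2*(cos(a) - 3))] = (17*(1 - cos(a)^2)^2 - cos(a)^5 - 85*cos(a)^3 - 97*cos(a)^2 + 1590*cos(a) - 847)/((cos(a) - 8)^3*(cos(a) - 3)^3)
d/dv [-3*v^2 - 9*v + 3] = -6*v - 9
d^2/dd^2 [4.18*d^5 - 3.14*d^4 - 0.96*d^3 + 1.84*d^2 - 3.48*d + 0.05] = 83.6*d^3 - 37.68*d^2 - 5.76*d + 3.68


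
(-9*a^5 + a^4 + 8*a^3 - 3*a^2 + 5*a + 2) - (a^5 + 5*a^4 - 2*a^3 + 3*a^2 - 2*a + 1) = -10*a^5 - 4*a^4 + 10*a^3 - 6*a^2 + 7*a + 1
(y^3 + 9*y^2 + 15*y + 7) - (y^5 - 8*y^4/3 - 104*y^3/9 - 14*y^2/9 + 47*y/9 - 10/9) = -y^5 + 8*y^4/3 + 113*y^3/9 + 95*y^2/9 + 88*y/9 + 73/9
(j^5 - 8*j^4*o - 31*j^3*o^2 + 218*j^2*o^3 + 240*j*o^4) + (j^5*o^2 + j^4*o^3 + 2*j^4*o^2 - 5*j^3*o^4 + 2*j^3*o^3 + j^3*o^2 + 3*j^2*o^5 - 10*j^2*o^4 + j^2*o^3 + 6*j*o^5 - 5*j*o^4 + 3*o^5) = j^5*o^2 + j^5 + j^4*o^3 + 2*j^4*o^2 - 8*j^4*o - 5*j^3*o^4 + 2*j^3*o^3 - 30*j^3*o^2 + 3*j^2*o^5 - 10*j^2*o^4 + 219*j^2*o^3 + 6*j*o^5 + 235*j*o^4 + 3*o^5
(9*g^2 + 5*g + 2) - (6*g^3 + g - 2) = -6*g^3 + 9*g^2 + 4*g + 4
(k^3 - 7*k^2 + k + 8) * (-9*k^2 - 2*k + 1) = -9*k^5 + 61*k^4 + 6*k^3 - 81*k^2 - 15*k + 8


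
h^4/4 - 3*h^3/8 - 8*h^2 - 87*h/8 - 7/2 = (h/4 + 1/4)*(h - 7)*(h + 1/2)*(h + 4)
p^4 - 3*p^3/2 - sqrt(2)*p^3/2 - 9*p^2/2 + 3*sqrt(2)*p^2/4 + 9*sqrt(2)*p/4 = p*(p - 3)*(p + 3/2)*(p - sqrt(2)/2)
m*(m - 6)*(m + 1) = m^3 - 5*m^2 - 6*m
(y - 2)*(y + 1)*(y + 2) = y^3 + y^2 - 4*y - 4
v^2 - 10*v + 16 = (v - 8)*(v - 2)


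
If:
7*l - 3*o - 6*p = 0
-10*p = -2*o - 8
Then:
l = 3*p - 12/7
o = 5*p - 4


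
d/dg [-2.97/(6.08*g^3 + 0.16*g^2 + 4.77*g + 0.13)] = (54.1728*g^2 + 0.9504*g + 14.1669)/(6.08*g^3 + 0.16*g^2 + 4.77*g + 0.13)^2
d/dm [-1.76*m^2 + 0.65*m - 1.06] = 0.65 - 3.52*m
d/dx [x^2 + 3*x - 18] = 2*x + 3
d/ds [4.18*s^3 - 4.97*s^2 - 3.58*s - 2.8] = 12.54*s^2 - 9.94*s - 3.58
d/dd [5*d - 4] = 5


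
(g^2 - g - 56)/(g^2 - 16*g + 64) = (g + 7)/(g - 8)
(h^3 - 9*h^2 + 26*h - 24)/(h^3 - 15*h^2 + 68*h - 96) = (h - 2)/(h - 8)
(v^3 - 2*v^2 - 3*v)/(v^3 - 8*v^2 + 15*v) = (v + 1)/(v - 5)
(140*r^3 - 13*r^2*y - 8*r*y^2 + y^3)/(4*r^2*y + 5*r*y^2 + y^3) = (35*r^2 - 12*r*y + y^2)/(y*(r + y))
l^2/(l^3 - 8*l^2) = 1/(l - 8)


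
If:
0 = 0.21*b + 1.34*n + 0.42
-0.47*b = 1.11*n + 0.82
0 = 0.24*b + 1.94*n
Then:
No Solution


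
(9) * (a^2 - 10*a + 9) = 9*a^2 - 90*a + 81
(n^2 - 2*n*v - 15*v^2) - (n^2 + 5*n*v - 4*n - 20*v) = -7*n*v + 4*n - 15*v^2 + 20*v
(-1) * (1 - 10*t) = 10*t - 1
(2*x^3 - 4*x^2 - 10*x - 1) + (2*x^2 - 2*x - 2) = 2*x^3 - 2*x^2 - 12*x - 3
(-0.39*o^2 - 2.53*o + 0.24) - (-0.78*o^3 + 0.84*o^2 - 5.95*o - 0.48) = 0.78*o^3 - 1.23*o^2 + 3.42*o + 0.72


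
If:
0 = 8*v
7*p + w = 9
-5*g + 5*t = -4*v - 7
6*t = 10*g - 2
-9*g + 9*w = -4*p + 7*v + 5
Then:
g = -8/5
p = 452/295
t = -3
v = 0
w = -509/295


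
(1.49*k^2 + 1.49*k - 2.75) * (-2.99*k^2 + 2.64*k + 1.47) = -4.4551*k^4 - 0.521500000000001*k^3 + 14.3464*k^2 - 5.0697*k - 4.0425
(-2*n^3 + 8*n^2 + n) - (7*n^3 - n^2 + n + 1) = -9*n^3 + 9*n^2 - 1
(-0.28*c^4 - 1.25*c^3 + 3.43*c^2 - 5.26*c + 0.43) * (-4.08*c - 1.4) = 1.1424*c^5 + 5.492*c^4 - 12.2444*c^3 + 16.6588*c^2 + 5.6096*c - 0.602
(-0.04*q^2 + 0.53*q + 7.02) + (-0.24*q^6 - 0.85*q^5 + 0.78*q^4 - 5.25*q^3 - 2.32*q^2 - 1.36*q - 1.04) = -0.24*q^6 - 0.85*q^5 + 0.78*q^4 - 5.25*q^3 - 2.36*q^2 - 0.83*q + 5.98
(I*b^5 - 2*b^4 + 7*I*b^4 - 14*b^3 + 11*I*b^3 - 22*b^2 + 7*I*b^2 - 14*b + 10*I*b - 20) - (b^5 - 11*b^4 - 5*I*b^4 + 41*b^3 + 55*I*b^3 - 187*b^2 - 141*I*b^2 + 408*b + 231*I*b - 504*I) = -b^5 + I*b^5 + 9*b^4 + 12*I*b^4 - 55*b^3 - 44*I*b^3 + 165*b^2 + 148*I*b^2 - 422*b - 221*I*b - 20 + 504*I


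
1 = 1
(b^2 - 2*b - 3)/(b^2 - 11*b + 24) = (b + 1)/(b - 8)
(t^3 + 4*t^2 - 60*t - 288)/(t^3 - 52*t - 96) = (t + 6)/(t + 2)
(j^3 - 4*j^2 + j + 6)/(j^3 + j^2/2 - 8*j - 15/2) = 2*(j - 2)/(2*j + 5)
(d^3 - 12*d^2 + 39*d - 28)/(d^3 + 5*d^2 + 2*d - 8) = (d^2 - 11*d + 28)/(d^2 + 6*d + 8)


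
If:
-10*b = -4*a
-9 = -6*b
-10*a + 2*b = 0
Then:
No Solution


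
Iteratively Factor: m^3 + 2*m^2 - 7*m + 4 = (m - 1)*(m^2 + 3*m - 4) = (m - 1)^2*(m + 4)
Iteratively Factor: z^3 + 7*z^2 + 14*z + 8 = (z + 2)*(z^2 + 5*z + 4) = (z + 1)*(z + 2)*(z + 4)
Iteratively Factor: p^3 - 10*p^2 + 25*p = (p)*(p^2 - 10*p + 25) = p*(p - 5)*(p - 5)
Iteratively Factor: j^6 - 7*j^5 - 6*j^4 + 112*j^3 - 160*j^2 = (j - 4)*(j^5 - 3*j^4 - 18*j^3 + 40*j^2) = (j - 4)*(j - 2)*(j^4 - j^3 - 20*j^2) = (j - 4)*(j - 2)*(j + 4)*(j^3 - 5*j^2) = j*(j - 4)*(j - 2)*(j + 4)*(j^2 - 5*j) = j*(j - 5)*(j - 4)*(j - 2)*(j + 4)*(j)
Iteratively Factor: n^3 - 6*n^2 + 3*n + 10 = (n + 1)*(n^2 - 7*n + 10) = (n - 2)*(n + 1)*(n - 5)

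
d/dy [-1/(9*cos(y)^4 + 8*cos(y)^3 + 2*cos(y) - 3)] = 2*(-18*cos(y)^3 - 12*cos(y)^2 - 1)*sin(y)/(9*cos(y)^4 + 8*cos(y)^3 + 2*cos(y) - 3)^2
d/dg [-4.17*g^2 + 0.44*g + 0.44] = 0.44 - 8.34*g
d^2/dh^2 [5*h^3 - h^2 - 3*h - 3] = 30*h - 2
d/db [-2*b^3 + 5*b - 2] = 5 - 6*b^2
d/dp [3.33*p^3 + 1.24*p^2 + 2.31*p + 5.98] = 9.99*p^2 + 2.48*p + 2.31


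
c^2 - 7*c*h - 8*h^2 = (c - 8*h)*(c + h)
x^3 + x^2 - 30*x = x*(x - 5)*(x + 6)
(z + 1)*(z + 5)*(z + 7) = z^3 + 13*z^2 + 47*z + 35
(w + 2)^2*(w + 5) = w^3 + 9*w^2 + 24*w + 20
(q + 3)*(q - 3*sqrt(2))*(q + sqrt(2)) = q^3 - 2*sqrt(2)*q^2 + 3*q^2 - 6*sqrt(2)*q - 6*q - 18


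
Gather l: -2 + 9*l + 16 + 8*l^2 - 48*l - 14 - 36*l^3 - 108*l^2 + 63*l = -36*l^3 - 100*l^2 + 24*l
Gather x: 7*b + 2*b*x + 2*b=2*b*x + 9*b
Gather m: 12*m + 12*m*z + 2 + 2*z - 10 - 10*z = m*(12*z + 12) - 8*z - 8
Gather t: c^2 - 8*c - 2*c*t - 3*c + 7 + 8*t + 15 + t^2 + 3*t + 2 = c^2 - 11*c + t^2 + t*(11 - 2*c) + 24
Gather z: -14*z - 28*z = -42*z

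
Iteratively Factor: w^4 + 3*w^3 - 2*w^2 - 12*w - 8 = (w + 2)*(w^3 + w^2 - 4*w - 4) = (w + 2)^2*(w^2 - w - 2) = (w - 2)*(w + 2)^2*(w + 1)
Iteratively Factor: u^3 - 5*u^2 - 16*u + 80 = (u - 5)*(u^2 - 16) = (u - 5)*(u + 4)*(u - 4)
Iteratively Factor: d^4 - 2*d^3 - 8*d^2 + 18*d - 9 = (d + 3)*(d^3 - 5*d^2 + 7*d - 3) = (d - 1)*(d + 3)*(d^2 - 4*d + 3) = (d - 3)*(d - 1)*(d + 3)*(d - 1)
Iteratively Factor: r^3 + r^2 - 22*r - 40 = (r - 5)*(r^2 + 6*r + 8) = (r - 5)*(r + 4)*(r + 2)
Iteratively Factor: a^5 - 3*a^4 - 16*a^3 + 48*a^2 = (a)*(a^4 - 3*a^3 - 16*a^2 + 48*a) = a*(a - 3)*(a^3 - 16*a) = a^2*(a - 3)*(a^2 - 16) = a^2*(a - 3)*(a + 4)*(a - 4)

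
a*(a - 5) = a^2 - 5*a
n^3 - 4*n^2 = n^2*(n - 4)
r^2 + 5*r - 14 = (r - 2)*(r + 7)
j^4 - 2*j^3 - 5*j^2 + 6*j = j*(j - 3)*(j - 1)*(j + 2)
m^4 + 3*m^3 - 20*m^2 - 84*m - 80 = (m - 5)*(m + 2)^2*(m + 4)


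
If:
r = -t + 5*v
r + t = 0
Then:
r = -t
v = 0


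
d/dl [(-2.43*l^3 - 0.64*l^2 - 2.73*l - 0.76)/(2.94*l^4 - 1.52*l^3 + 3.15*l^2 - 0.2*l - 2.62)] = (7.1442*l^6 + 3.7632*l^5 + 15.4513*l^4 + 1.6104*l^3 + 24.3617*l^2 + 8.1416*l + 7.0006)/(8.6436*l^8 - 8.9376*l^7 + 20.8324*l^6 - 10.752*l^5 - 4.8751*l^4 + 6.7048*l^3 - 16.466*l^2 + 1.048*l + 6.8644)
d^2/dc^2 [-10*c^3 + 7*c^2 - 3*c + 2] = 14 - 60*c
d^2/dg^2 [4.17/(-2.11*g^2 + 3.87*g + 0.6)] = (-37.130514*g^2 + 68.101938*g + 4.17*(4.22*g - 3.87)*(8.44*g - 7.74) + 10.55844)/(-2.11*g^2 + 3.87*g + 0.6)^3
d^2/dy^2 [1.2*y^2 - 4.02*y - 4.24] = 2.40000000000000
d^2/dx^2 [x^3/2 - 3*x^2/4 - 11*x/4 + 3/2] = 3*x - 3/2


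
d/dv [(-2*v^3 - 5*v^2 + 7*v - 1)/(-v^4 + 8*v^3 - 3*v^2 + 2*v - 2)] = (-2*v^6 - 10*v^5 + 67*v^4 - 124*v^3 + 47*v^2 + 14*v - 12)/(v^8 - 16*v^7 + 70*v^6 - 52*v^5 + 45*v^4 - 44*v^3 + 16*v^2 - 8*v + 4)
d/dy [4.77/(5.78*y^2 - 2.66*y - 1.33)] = (12.6882 - 55.1412*y)/(-5.78*y^2 + 2.66*y + 1.33)^2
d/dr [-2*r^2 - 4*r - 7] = -4*r - 4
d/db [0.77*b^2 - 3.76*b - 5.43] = 1.54*b - 3.76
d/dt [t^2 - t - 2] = 2*t - 1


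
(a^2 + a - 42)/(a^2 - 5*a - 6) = (a + 7)/(a + 1)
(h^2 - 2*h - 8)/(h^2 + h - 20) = (h + 2)/(h + 5)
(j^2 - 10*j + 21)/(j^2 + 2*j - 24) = (j^2 - 10*j + 21)/(j^2 + 2*j - 24)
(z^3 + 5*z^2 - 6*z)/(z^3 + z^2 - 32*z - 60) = z*(z^2 + 5*z - 6)/(z^3 + z^2 - 32*z - 60)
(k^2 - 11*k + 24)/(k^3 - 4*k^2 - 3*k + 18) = (k - 8)/(k^2 - k - 6)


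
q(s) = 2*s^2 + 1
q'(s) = 4*s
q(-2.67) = 15.26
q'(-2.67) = -10.68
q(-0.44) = 1.39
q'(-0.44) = -1.76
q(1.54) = 5.74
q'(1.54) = 6.16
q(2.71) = 15.69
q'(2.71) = 10.84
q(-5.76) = 67.36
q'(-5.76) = -23.04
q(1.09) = 3.38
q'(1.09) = 4.36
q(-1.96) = 8.68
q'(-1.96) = -7.84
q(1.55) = 5.80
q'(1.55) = 6.20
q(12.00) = 289.00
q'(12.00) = 48.00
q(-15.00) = 451.00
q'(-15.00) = -60.00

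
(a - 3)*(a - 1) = a^2 - 4*a + 3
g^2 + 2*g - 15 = (g - 3)*(g + 5)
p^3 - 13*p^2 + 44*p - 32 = (p - 8)*(p - 4)*(p - 1)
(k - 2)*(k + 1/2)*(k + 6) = k^3 + 9*k^2/2 - 10*k - 6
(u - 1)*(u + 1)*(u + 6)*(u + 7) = u^4 + 13*u^3 + 41*u^2 - 13*u - 42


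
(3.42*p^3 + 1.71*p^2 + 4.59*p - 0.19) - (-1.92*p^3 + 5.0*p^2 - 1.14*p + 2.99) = 5.34*p^3 - 3.29*p^2 + 5.73*p - 3.18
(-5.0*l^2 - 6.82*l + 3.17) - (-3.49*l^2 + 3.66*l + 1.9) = -1.51*l^2 - 10.48*l + 1.27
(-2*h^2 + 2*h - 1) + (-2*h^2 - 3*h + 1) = -4*h^2 - h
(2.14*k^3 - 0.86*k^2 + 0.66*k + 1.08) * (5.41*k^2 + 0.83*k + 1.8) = 11.5774*k^5 - 2.8764*k^4 + 6.7088*k^3 + 4.8426*k^2 + 2.0844*k + 1.944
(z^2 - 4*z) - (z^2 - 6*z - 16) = 2*z + 16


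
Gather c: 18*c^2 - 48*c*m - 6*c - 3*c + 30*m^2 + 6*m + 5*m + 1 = 18*c^2 + c*(-48*m - 9) + 30*m^2 + 11*m + 1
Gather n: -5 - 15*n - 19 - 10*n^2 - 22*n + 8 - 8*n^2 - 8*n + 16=-18*n^2 - 45*n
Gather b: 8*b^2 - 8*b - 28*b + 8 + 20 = 8*b^2 - 36*b + 28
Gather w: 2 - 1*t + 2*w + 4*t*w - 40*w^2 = -t - 40*w^2 + w*(4*t + 2) + 2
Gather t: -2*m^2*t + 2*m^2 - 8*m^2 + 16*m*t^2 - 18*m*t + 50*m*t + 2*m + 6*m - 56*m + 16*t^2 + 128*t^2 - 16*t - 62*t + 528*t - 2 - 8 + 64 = -6*m^2 - 48*m + t^2*(16*m + 144) + t*(-2*m^2 + 32*m + 450) + 54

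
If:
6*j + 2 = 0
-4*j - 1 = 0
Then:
No Solution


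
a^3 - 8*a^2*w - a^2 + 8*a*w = a*(a - 1)*(a - 8*w)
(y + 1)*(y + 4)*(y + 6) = y^3 + 11*y^2 + 34*y + 24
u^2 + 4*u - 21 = (u - 3)*(u + 7)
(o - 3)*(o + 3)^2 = o^3 + 3*o^2 - 9*o - 27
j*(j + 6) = j^2 + 6*j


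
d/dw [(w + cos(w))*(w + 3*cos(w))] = -4*w*sin(w) + 2*w - 3*sin(2*w) + 4*cos(w)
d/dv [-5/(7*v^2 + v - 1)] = 5*(14*v + 1)/(7*v^2 + v - 1)^2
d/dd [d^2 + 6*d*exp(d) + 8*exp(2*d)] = 6*d*exp(d) + 2*d + 16*exp(2*d) + 6*exp(d)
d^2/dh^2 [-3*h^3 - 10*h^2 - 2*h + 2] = -18*h - 20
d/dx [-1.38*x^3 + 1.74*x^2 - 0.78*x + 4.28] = -4.14*x^2 + 3.48*x - 0.78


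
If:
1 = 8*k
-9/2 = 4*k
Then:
No Solution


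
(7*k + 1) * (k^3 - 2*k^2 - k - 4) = 7*k^4 - 13*k^3 - 9*k^2 - 29*k - 4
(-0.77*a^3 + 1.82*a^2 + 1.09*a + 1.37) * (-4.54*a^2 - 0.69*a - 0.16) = 3.4958*a^5 - 7.7315*a^4 - 6.0812*a^3 - 7.2631*a^2 - 1.1197*a - 0.2192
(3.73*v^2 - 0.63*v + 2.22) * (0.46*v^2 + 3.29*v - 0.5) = 1.7158*v^4 + 11.9819*v^3 - 2.9165*v^2 + 7.6188*v - 1.11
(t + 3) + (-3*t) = 3 - 2*t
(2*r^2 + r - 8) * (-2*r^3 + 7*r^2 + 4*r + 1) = -4*r^5 + 12*r^4 + 31*r^3 - 50*r^2 - 31*r - 8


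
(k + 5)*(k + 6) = k^2 + 11*k + 30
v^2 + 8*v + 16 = (v + 4)^2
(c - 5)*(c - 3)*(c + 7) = c^3 - c^2 - 41*c + 105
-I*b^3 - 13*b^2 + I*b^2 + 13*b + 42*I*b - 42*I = (b - 7*I)*(b - 6*I)*(-I*b + I)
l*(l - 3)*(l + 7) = l^3 + 4*l^2 - 21*l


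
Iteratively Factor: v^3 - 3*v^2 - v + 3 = (v - 1)*(v^2 - 2*v - 3) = (v - 3)*(v - 1)*(v + 1)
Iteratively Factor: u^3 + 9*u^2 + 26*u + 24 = (u + 3)*(u^2 + 6*u + 8) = (u + 2)*(u + 3)*(u + 4)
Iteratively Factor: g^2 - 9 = (g - 3)*(g + 3)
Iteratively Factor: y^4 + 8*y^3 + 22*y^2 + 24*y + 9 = (y + 1)*(y^3 + 7*y^2 + 15*y + 9) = (y + 1)*(y + 3)*(y^2 + 4*y + 3) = (y + 1)^2*(y + 3)*(y + 3)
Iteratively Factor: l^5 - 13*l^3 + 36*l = (l - 3)*(l^4 + 3*l^3 - 4*l^2 - 12*l) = (l - 3)*(l - 2)*(l^3 + 5*l^2 + 6*l) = l*(l - 3)*(l - 2)*(l^2 + 5*l + 6) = l*(l - 3)*(l - 2)*(l + 2)*(l + 3)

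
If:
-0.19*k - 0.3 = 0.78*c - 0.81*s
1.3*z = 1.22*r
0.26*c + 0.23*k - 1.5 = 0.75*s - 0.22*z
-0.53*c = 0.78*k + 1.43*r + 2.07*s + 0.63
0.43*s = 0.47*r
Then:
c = -3.53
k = 7.30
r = -1.21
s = -1.32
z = -1.13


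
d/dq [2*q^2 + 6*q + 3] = 4*q + 6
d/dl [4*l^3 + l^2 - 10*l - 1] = 12*l^2 + 2*l - 10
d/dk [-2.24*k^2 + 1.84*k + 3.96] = 1.84 - 4.48*k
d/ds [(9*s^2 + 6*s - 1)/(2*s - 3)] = 2*(9*s^2 - 27*s - 8)/(4*s^2 - 12*s + 9)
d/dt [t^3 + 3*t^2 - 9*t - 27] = 3*t^2 + 6*t - 9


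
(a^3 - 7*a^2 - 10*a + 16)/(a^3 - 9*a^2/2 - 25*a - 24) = 2*(a - 1)/(2*a + 3)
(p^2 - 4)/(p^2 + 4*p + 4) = (p - 2)/(p + 2)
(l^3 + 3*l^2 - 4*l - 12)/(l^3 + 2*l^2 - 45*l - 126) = (l^2 - 4)/(l^2 - l - 42)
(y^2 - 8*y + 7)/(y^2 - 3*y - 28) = (y - 1)/(y + 4)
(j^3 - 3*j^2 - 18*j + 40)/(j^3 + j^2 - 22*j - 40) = (j - 2)/(j + 2)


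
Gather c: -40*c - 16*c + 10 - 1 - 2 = 7 - 56*c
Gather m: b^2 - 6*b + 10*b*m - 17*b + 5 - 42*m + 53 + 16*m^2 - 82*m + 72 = b^2 - 23*b + 16*m^2 + m*(10*b - 124) + 130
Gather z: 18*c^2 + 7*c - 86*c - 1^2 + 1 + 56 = 18*c^2 - 79*c + 56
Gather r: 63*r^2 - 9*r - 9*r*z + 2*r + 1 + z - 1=63*r^2 + r*(-9*z - 7) + z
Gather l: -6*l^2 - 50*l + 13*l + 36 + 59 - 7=-6*l^2 - 37*l + 88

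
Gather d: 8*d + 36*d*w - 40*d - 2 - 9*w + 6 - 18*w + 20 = d*(36*w - 32) - 27*w + 24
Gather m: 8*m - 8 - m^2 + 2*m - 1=-m^2 + 10*m - 9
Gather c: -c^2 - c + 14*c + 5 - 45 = -c^2 + 13*c - 40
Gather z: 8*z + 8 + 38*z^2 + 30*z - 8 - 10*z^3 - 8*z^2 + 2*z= -10*z^3 + 30*z^2 + 40*z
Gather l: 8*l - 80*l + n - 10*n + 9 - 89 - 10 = -72*l - 9*n - 90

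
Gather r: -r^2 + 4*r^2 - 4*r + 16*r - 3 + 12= 3*r^2 + 12*r + 9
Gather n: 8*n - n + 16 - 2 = 7*n + 14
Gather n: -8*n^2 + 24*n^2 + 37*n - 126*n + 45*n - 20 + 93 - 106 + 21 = 16*n^2 - 44*n - 12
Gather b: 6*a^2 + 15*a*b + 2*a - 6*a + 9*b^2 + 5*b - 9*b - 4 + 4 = 6*a^2 - 4*a + 9*b^2 + b*(15*a - 4)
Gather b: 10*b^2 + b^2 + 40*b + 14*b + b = 11*b^2 + 55*b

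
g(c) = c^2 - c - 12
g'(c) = 2*c - 1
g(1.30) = -11.61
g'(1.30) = 1.60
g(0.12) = -12.11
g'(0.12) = -0.76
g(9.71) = 72.57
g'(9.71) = 18.42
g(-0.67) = -10.88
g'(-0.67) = -2.34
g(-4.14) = 9.28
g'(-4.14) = -9.28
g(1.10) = -11.89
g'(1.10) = 1.20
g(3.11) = -5.44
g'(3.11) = 5.22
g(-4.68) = 14.58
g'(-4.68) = -10.36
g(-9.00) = 78.00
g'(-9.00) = -19.00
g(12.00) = 120.00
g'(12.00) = 23.00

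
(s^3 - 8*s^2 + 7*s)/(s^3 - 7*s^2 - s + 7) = s/(s + 1)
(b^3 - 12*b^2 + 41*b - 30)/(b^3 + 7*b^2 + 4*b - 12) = (b^2 - 11*b + 30)/(b^2 + 8*b + 12)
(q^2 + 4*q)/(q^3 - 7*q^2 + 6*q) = (q + 4)/(q^2 - 7*q + 6)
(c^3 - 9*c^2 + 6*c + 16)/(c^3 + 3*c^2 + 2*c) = (c^2 - 10*c + 16)/(c*(c + 2))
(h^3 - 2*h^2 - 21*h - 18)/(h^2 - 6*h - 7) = (h^2 - 3*h - 18)/(h - 7)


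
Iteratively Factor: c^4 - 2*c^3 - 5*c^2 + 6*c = (c + 2)*(c^3 - 4*c^2 + 3*c) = (c - 3)*(c + 2)*(c^2 - c) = c*(c - 3)*(c + 2)*(c - 1)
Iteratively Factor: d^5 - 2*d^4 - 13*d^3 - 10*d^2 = (d + 2)*(d^4 - 4*d^3 - 5*d^2) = (d - 5)*(d + 2)*(d^3 + d^2) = (d - 5)*(d + 1)*(d + 2)*(d^2) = d*(d - 5)*(d + 1)*(d + 2)*(d)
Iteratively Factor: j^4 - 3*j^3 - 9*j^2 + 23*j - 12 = (j - 1)*(j^3 - 2*j^2 - 11*j + 12) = (j - 4)*(j - 1)*(j^2 + 2*j - 3) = (j - 4)*(j - 1)*(j + 3)*(j - 1)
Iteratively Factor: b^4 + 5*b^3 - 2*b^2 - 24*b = (b)*(b^3 + 5*b^2 - 2*b - 24) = b*(b + 3)*(b^2 + 2*b - 8) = b*(b - 2)*(b + 3)*(b + 4)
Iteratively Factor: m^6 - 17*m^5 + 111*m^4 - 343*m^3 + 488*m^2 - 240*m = (m - 4)*(m^5 - 13*m^4 + 59*m^3 - 107*m^2 + 60*m) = (m - 4)^2*(m^4 - 9*m^3 + 23*m^2 - 15*m) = (m - 5)*(m - 4)^2*(m^3 - 4*m^2 + 3*m) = (m - 5)*(m - 4)^2*(m - 1)*(m^2 - 3*m) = m*(m - 5)*(m - 4)^2*(m - 1)*(m - 3)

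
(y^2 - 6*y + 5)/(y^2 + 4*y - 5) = (y - 5)/(y + 5)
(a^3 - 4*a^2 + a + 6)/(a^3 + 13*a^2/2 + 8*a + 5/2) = 2*(a^2 - 5*a + 6)/(2*a^2 + 11*a + 5)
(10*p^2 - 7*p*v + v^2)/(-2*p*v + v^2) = (-5*p + v)/v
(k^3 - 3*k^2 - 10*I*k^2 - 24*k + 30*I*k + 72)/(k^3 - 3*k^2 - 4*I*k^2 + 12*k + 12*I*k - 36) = (k - 4*I)/(k + 2*I)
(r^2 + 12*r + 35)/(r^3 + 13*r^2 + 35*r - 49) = (r + 5)/(r^2 + 6*r - 7)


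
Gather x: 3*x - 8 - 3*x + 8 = 0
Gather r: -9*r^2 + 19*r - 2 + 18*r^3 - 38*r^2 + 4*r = 18*r^3 - 47*r^2 + 23*r - 2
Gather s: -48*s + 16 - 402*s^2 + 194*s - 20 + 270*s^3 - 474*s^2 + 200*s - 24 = 270*s^3 - 876*s^2 + 346*s - 28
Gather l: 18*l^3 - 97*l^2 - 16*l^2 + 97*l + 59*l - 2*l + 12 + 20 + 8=18*l^3 - 113*l^2 + 154*l + 40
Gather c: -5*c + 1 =1 - 5*c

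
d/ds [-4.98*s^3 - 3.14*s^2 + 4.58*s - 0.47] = -14.94*s^2 - 6.28*s + 4.58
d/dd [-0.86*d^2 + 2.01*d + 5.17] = 2.01 - 1.72*d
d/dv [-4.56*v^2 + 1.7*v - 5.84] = 1.7 - 9.12*v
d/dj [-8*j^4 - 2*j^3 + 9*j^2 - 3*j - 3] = -32*j^3 - 6*j^2 + 18*j - 3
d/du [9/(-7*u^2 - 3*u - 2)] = 9*(14*u + 3)/(7*u^2 + 3*u + 2)^2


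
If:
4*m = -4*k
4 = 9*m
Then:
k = -4/9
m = 4/9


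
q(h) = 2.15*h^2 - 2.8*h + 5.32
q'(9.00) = 35.90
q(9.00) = 154.27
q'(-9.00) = -41.50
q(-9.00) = 204.67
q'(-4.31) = -21.33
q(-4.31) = 57.33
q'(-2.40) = -13.12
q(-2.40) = 24.42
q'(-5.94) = -28.34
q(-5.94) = 97.81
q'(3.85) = 13.76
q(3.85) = 26.41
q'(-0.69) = -5.77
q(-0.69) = 8.28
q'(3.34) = 11.56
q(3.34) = 19.95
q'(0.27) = -1.64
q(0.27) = 4.72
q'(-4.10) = -20.43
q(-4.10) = 52.94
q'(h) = 4.3*h - 2.8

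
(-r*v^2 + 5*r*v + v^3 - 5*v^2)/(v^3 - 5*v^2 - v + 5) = v*(-r + v)/(v^2 - 1)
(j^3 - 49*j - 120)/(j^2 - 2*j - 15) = (j^2 - 3*j - 40)/(j - 5)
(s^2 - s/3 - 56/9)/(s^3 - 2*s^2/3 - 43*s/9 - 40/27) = 3*(3*s + 7)/(9*s^2 + 18*s + 5)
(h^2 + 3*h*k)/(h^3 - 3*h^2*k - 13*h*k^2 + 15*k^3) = h/(h^2 - 6*h*k + 5*k^2)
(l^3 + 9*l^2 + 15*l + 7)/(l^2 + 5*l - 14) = (l^2 + 2*l + 1)/(l - 2)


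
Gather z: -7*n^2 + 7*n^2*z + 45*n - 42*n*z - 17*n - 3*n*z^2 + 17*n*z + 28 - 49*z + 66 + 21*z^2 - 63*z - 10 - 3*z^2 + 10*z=-7*n^2 + 28*n + z^2*(18 - 3*n) + z*(7*n^2 - 25*n - 102) + 84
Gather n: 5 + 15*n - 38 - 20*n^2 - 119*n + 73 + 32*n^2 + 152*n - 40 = 12*n^2 + 48*n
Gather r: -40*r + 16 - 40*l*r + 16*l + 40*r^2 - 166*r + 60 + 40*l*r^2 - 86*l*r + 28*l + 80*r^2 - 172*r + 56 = 44*l + r^2*(40*l + 120) + r*(-126*l - 378) + 132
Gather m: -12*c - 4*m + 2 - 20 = -12*c - 4*m - 18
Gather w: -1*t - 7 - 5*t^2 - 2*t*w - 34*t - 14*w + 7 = -5*t^2 - 35*t + w*(-2*t - 14)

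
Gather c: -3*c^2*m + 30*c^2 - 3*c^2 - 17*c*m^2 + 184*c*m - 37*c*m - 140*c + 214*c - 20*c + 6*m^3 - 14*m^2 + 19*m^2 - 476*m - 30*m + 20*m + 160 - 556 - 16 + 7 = c^2*(27 - 3*m) + c*(-17*m^2 + 147*m + 54) + 6*m^3 + 5*m^2 - 486*m - 405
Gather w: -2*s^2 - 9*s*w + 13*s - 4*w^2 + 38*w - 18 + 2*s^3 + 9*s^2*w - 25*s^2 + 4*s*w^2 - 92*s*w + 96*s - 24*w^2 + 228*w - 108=2*s^3 - 27*s^2 + 109*s + w^2*(4*s - 28) + w*(9*s^2 - 101*s + 266) - 126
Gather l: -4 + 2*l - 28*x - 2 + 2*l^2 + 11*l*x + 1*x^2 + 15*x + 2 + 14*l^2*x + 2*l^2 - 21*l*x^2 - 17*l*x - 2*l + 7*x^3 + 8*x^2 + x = l^2*(14*x + 4) + l*(-21*x^2 - 6*x) + 7*x^3 + 9*x^2 - 12*x - 4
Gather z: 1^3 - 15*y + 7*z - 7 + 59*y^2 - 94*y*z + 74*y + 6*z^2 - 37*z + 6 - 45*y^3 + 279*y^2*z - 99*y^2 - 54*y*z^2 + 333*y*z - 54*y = -45*y^3 - 40*y^2 + 5*y + z^2*(6 - 54*y) + z*(279*y^2 + 239*y - 30)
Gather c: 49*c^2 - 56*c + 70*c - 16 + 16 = 49*c^2 + 14*c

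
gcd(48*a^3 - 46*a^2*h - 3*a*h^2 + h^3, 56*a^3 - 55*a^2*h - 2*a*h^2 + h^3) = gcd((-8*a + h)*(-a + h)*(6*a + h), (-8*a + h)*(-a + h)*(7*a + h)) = 8*a^2 - 9*a*h + h^2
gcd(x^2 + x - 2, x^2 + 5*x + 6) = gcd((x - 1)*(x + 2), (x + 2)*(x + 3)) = x + 2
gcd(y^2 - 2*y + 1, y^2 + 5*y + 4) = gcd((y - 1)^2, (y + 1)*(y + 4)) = 1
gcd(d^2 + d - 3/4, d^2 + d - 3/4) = d^2 + d - 3/4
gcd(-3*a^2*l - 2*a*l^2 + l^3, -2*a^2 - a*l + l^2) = a + l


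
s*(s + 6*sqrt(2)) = s^2 + 6*sqrt(2)*s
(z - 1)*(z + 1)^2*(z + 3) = z^4 + 4*z^3 + 2*z^2 - 4*z - 3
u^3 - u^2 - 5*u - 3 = (u - 3)*(u + 1)^2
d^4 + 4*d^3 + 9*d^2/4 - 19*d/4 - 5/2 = (d - 1)*(d + 1/2)*(d + 2)*(d + 5/2)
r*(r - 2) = r^2 - 2*r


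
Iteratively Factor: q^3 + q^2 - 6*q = (q)*(q^2 + q - 6) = q*(q + 3)*(q - 2)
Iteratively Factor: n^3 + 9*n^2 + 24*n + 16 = (n + 4)*(n^2 + 5*n + 4) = (n + 4)^2*(n + 1)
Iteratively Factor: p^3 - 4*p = (p - 2)*(p^2 + 2*p) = p*(p - 2)*(p + 2)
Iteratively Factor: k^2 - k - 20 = (k - 5)*(k + 4)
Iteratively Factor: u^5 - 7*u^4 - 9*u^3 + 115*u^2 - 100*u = (u - 5)*(u^4 - 2*u^3 - 19*u^2 + 20*u) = u*(u - 5)*(u^3 - 2*u^2 - 19*u + 20) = u*(u - 5)^2*(u^2 + 3*u - 4) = u*(u - 5)^2*(u - 1)*(u + 4)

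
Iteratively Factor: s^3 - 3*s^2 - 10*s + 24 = (s + 3)*(s^2 - 6*s + 8) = (s - 4)*(s + 3)*(s - 2)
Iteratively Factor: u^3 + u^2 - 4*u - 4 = (u + 1)*(u^2 - 4) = (u + 1)*(u + 2)*(u - 2)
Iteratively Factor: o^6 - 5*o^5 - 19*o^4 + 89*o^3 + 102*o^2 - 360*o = (o - 4)*(o^5 - o^4 - 23*o^3 - 3*o^2 + 90*o) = (o - 5)*(o - 4)*(o^4 + 4*o^3 - 3*o^2 - 18*o) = (o - 5)*(o - 4)*(o + 3)*(o^3 + o^2 - 6*o) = o*(o - 5)*(o - 4)*(o + 3)*(o^2 + o - 6) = o*(o - 5)*(o - 4)*(o - 2)*(o + 3)*(o + 3)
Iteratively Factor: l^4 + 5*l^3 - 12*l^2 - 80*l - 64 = (l + 1)*(l^3 + 4*l^2 - 16*l - 64) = (l - 4)*(l + 1)*(l^2 + 8*l + 16) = (l - 4)*(l + 1)*(l + 4)*(l + 4)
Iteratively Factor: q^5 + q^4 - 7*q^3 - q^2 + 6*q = (q - 2)*(q^4 + 3*q^3 - q^2 - 3*q) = (q - 2)*(q + 1)*(q^3 + 2*q^2 - 3*q) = q*(q - 2)*(q + 1)*(q^2 + 2*q - 3) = q*(q - 2)*(q - 1)*(q + 1)*(q + 3)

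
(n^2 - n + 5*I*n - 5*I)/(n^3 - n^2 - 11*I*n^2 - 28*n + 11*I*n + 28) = (n + 5*I)/(n^2 - 11*I*n - 28)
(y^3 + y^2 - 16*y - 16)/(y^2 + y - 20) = (y^2 + 5*y + 4)/(y + 5)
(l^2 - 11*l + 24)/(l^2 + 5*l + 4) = (l^2 - 11*l + 24)/(l^2 + 5*l + 4)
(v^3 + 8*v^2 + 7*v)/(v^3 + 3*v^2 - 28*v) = (v + 1)/(v - 4)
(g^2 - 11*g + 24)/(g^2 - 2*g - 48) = (g - 3)/(g + 6)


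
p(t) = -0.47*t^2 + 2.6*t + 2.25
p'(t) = 2.6 - 0.94*t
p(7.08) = -2.90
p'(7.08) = -4.06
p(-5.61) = -27.13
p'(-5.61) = 7.87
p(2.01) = 5.58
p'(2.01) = 0.71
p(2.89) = 5.84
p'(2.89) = -0.12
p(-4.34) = -17.89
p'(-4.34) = 6.68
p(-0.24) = 1.60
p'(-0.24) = 2.83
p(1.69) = 5.30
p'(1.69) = 1.01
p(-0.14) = 1.88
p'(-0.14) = 2.73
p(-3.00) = -9.78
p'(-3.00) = 5.42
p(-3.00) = -9.78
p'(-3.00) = 5.42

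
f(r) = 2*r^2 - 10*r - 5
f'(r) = 4*r - 10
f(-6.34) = 138.79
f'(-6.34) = -35.36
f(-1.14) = 9.00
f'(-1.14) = -14.56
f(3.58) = -15.17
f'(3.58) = 4.32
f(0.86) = -12.12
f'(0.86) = -6.56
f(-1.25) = 10.62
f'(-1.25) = -15.00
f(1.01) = -13.06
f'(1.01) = -5.96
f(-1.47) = 14.02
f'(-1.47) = -15.88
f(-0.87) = 5.21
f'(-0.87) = -13.48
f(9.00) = 67.00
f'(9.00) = 26.00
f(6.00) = 7.00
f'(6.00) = 14.00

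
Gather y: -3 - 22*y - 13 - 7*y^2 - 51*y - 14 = -7*y^2 - 73*y - 30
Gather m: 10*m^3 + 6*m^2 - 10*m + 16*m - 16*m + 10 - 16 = 10*m^3 + 6*m^2 - 10*m - 6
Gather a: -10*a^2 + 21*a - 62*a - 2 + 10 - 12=-10*a^2 - 41*a - 4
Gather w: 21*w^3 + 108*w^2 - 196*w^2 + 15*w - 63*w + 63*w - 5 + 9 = 21*w^3 - 88*w^2 + 15*w + 4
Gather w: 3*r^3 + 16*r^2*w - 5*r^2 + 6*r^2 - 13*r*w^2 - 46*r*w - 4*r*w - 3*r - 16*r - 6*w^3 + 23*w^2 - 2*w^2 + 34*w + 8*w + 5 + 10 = 3*r^3 + r^2 - 19*r - 6*w^3 + w^2*(21 - 13*r) + w*(16*r^2 - 50*r + 42) + 15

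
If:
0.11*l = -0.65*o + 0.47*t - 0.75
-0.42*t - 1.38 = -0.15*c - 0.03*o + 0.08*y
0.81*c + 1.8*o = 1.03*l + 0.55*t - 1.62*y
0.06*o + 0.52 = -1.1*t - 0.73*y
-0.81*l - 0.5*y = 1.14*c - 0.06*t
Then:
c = -13.75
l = 6.45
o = -11.43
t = -12.70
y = 19.36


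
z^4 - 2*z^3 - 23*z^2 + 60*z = z*(z - 4)*(z - 3)*(z + 5)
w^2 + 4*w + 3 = (w + 1)*(w + 3)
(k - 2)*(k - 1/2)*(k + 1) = k^3 - 3*k^2/2 - 3*k/2 + 1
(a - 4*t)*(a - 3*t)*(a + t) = a^3 - 6*a^2*t + 5*a*t^2 + 12*t^3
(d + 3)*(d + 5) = d^2 + 8*d + 15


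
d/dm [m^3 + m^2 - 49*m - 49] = 3*m^2 + 2*m - 49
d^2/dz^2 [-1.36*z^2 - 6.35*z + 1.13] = -2.72000000000000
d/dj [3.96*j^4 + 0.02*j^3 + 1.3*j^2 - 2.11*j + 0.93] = 15.84*j^3 + 0.06*j^2 + 2.6*j - 2.11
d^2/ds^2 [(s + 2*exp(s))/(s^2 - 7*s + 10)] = 2*((s + 2*exp(s))*(2*s - 7)^2 - (s + (2*s - 7)*(2*exp(s) + 1) + 2*exp(s))*(s^2 - 7*s + 10) + (s^2 - 7*s + 10)^2*exp(s))/(s^2 - 7*s + 10)^3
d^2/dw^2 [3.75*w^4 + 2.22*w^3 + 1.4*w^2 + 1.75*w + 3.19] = 45.0*w^2 + 13.32*w + 2.8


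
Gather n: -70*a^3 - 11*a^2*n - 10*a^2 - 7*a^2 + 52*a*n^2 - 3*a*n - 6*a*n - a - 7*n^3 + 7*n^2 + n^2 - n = -70*a^3 - 17*a^2 - a - 7*n^3 + n^2*(52*a + 8) + n*(-11*a^2 - 9*a - 1)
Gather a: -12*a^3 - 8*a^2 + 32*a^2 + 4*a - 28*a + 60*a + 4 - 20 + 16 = -12*a^3 + 24*a^2 + 36*a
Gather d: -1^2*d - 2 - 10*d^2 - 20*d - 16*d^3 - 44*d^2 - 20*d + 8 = -16*d^3 - 54*d^2 - 41*d + 6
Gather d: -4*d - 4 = -4*d - 4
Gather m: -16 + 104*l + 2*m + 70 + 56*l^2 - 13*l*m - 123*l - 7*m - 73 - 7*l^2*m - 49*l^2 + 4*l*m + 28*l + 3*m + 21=7*l^2 + 9*l + m*(-7*l^2 - 9*l - 2) + 2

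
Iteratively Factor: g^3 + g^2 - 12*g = (g - 3)*(g^2 + 4*g) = (g - 3)*(g + 4)*(g)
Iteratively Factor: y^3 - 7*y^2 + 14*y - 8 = (y - 4)*(y^2 - 3*y + 2) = (y - 4)*(y - 1)*(y - 2)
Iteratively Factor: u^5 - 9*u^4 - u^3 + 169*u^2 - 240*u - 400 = (u - 5)*(u^4 - 4*u^3 - 21*u^2 + 64*u + 80) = (u - 5)*(u - 4)*(u^3 - 21*u - 20) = (u - 5)*(u - 4)*(u + 4)*(u^2 - 4*u - 5) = (u - 5)^2*(u - 4)*(u + 4)*(u + 1)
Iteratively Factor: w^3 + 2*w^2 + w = (w + 1)*(w^2 + w) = w*(w + 1)*(w + 1)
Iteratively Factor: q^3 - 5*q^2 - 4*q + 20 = (q - 2)*(q^2 - 3*q - 10) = (q - 2)*(q + 2)*(q - 5)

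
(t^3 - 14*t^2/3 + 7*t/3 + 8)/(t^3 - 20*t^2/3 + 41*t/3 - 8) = (t + 1)/(t - 1)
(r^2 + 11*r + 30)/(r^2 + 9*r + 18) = (r + 5)/(r + 3)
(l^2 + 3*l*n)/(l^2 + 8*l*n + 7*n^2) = l*(l + 3*n)/(l^2 + 8*l*n + 7*n^2)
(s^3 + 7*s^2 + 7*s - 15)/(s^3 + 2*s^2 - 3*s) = (s + 5)/s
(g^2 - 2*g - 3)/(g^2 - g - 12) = (-g^2 + 2*g + 3)/(-g^2 + g + 12)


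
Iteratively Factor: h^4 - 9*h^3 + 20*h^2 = (h)*(h^3 - 9*h^2 + 20*h) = h*(h - 5)*(h^2 - 4*h) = h*(h - 5)*(h - 4)*(h)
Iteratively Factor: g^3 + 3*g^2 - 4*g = (g + 4)*(g^2 - g) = (g - 1)*(g + 4)*(g)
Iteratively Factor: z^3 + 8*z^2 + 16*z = (z + 4)*(z^2 + 4*z) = (z + 4)^2*(z)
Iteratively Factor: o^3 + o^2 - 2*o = (o)*(o^2 + o - 2) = o*(o + 2)*(o - 1)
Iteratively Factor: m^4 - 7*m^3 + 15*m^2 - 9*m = (m - 3)*(m^3 - 4*m^2 + 3*m) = m*(m - 3)*(m^2 - 4*m + 3) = m*(m - 3)^2*(m - 1)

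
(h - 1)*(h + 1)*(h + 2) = h^3 + 2*h^2 - h - 2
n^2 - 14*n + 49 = (n - 7)^2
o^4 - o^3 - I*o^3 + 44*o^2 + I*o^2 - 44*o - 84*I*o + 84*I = (o - 1)*(o - 6*I)*(o - 2*I)*(o + 7*I)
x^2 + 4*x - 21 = (x - 3)*(x + 7)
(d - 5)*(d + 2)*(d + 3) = d^3 - 19*d - 30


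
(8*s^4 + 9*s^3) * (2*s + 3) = 16*s^5 + 42*s^4 + 27*s^3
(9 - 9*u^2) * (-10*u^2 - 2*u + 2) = 90*u^4 + 18*u^3 - 108*u^2 - 18*u + 18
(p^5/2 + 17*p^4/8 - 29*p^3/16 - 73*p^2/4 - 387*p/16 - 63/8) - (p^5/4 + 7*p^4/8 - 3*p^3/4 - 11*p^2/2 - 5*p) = p^5/4 + 5*p^4/4 - 17*p^3/16 - 51*p^2/4 - 307*p/16 - 63/8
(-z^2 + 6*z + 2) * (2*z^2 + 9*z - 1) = -2*z^4 + 3*z^3 + 59*z^2 + 12*z - 2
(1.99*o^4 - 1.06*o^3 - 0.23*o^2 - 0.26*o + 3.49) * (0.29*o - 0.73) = 0.5771*o^5 - 1.7601*o^4 + 0.7071*o^3 + 0.0925*o^2 + 1.2019*o - 2.5477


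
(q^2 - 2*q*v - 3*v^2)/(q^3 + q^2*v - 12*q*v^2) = (q + v)/(q*(q + 4*v))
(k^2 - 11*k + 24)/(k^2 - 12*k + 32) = (k - 3)/(k - 4)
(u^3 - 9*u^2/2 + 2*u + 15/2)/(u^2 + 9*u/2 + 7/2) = (2*u^2 - 11*u + 15)/(2*u + 7)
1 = 1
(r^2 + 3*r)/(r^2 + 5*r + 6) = r/(r + 2)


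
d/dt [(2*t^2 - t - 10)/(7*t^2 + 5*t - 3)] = (17*t^2 + 128*t + 53)/(49*t^4 + 70*t^3 - 17*t^2 - 30*t + 9)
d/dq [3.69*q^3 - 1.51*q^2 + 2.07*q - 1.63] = 11.07*q^2 - 3.02*q + 2.07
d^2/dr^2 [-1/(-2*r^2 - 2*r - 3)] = 4*(-2*r^2 - 2*r + 2*(2*r + 1)^2 - 3)/(2*r^2 + 2*r + 3)^3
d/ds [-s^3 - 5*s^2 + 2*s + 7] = -3*s^2 - 10*s + 2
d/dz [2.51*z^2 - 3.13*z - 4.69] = 5.02*z - 3.13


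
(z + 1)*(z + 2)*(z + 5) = z^3 + 8*z^2 + 17*z + 10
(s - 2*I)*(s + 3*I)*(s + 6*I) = s^3 + 7*I*s^2 + 36*I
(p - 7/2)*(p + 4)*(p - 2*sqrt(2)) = p^3 - 2*sqrt(2)*p^2 + p^2/2 - 14*p - sqrt(2)*p + 28*sqrt(2)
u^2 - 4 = (u - 2)*(u + 2)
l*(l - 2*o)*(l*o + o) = l^3*o - 2*l^2*o^2 + l^2*o - 2*l*o^2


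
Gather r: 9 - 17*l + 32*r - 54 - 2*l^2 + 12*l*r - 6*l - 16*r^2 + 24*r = -2*l^2 - 23*l - 16*r^2 + r*(12*l + 56) - 45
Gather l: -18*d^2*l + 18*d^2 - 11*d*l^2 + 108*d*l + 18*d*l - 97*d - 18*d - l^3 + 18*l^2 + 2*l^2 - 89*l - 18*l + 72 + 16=18*d^2 - 115*d - l^3 + l^2*(20 - 11*d) + l*(-18*d^2 + 126*d - 107) + 88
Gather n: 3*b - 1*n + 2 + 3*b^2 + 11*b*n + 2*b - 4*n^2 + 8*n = 3*b^2 + 5*b - 4*n^2 + n*(11*b + 7) + 2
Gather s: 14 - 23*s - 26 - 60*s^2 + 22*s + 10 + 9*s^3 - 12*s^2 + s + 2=9*s^3 - 72*s^2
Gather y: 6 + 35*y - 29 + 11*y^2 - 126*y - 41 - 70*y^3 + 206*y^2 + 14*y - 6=-70*y^3 + 217*y^2 - 77*y - 70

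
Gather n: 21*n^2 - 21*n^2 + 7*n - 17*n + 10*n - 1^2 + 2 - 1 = 0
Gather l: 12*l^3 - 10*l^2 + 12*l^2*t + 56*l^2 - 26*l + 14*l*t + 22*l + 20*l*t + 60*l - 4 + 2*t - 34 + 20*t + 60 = 12*l^3 + l^2*(12*t + 46) + l*(34*t + 56) + 22*t + 22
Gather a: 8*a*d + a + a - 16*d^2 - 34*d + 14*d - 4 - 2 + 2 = a*(8*d + 2) - 16*d^2 - 20*d - 4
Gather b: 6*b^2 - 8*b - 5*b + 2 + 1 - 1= 6*b^2 - 13*b + 2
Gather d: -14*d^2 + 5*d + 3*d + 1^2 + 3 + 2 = -14*d^2 + 8*d + 6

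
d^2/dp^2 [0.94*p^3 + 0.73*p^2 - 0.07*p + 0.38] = 5.64*p + 1.46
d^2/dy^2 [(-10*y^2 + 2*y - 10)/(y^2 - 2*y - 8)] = 36*(-y^3 - 15*y^2 + 6*y - 44)/(y^6 - 6*y^5 - 12*y^4 + 88*y^3 + 96*y^2 - 384*y - 512)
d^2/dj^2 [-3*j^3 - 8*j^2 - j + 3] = -18*j - 16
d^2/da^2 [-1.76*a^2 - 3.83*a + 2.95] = -3.52000000000000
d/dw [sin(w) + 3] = cos(w)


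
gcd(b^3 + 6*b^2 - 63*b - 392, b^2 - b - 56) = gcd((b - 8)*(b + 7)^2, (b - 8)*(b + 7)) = b^2 - b - 56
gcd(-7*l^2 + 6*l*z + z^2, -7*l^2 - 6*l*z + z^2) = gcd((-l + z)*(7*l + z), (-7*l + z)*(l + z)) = 1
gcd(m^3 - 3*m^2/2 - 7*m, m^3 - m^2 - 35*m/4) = m^2 - 7*m/2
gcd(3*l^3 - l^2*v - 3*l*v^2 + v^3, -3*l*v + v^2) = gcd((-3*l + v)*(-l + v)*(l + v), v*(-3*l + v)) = -3*l + v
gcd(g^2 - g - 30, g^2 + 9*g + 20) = g + 5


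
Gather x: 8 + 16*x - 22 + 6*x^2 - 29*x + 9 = 6*x^2 - 13*x - 5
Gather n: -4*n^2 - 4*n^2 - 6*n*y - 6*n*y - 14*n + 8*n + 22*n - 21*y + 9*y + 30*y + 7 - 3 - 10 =-8*n^2 + n*(16 - 12*y) + 18*y - 6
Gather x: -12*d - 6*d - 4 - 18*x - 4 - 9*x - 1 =-18*d - 27*x - 9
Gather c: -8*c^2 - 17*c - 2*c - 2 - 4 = -8*c^2 - 19*c - 6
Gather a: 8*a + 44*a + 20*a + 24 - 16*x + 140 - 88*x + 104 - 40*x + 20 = 72*a - 144*x + 288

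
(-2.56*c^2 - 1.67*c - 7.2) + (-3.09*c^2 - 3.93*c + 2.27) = -5.65*c^2 - 5.6*c - 4.93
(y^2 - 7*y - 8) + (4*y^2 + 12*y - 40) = 5*y^2 + 5*y - 48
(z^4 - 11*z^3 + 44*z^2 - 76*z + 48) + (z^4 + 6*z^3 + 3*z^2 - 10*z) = 2*z^4 - 5*z^3 + 47*z^2 - 86*z + 48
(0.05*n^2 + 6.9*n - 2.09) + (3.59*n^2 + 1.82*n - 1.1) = 3.64*n^2 + 8.72*n - 3.19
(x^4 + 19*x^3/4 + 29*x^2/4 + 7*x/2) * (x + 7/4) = x^5 + 13*x^4/2 + 249*x^3/16 + 259*x^2/16 + 49*x/8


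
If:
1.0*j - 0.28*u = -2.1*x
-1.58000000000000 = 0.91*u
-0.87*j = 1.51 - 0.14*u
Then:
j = -2.02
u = -1.74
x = 0.73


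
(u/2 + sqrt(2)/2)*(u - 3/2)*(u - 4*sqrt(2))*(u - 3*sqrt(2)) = u^4/2 - 3*sqrt(2)*u^3 - 3*u^3/4 + 5*u^2 + 9*sqrt(2)*u^2/2 - 15*u/2 + 12*sqrt(2)*u - 18*sqrt(2)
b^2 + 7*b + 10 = (b + 2)*(b + 5)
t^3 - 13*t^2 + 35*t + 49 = (t - 7)^2*(t + 1)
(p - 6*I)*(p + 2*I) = p^2 - 4*I*p + 12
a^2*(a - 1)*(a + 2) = a^4 + a^3 - 2*a^2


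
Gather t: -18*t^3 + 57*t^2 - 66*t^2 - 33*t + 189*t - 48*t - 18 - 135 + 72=-18*t^3 - 9*t^2 + 108*t - 81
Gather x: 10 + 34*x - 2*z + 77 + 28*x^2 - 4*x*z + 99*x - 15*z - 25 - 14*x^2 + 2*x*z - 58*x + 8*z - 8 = 14*x^2 + x*(75 - 2*z) - 9*z + 54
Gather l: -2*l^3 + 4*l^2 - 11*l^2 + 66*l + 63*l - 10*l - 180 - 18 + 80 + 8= -2*l^3 - 7*l^2 + 119*l - 110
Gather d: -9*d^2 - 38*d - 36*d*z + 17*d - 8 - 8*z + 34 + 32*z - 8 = -9*d^2 + d*(-36*z - 21) + 24*z + 18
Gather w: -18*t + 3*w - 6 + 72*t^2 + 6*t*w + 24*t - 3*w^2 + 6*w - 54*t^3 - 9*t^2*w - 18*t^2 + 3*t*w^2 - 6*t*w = -54*t^3 + 54*t^2 + 6*t + w^2*(3*t - 3) + w*(9 - 9*t^2) - 6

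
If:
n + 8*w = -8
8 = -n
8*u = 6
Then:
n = -8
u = 3/4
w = 0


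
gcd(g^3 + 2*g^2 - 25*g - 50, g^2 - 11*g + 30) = g - 5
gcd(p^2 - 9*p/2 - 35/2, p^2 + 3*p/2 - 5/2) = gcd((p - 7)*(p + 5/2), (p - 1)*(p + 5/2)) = p + 5/2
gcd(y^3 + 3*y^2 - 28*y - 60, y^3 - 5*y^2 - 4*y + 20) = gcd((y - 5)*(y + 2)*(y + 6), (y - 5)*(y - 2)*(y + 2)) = y^2 - 3*y - 10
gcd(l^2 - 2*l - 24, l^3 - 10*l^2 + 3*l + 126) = l - 6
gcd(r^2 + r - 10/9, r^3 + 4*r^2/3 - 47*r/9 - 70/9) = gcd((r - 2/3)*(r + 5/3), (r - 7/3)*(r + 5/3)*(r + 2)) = r + 5/3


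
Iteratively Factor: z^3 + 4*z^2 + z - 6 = (z - 1)*(z^2 + 5*z + 6) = (z - 1)*(z + 2)*(z + 3)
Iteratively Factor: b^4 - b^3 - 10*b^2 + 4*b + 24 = (b - 3)*(b^3 + 2*b^2 - 4*b - 8) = (b - 3)*(b + 2)*(b^2 - 4) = (b - 3)*(b + 2)^2*(b - 2)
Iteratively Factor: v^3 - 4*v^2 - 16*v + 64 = (v - 4)*(v^2 - 16) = (v - 4)*(v + 4)*(v - 4)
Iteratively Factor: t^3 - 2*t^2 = (t - 2)*(t^2) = t*(t - 2)*(t)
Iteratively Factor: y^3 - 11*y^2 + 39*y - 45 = (y - 5)*(y^2 - 6*y + 9) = (y - 5)*(y - 3)*(y - 3)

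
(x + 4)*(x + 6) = x^2 + 10*x + 24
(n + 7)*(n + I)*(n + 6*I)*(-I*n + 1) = -I*n^4 + 8*n^3 - 7*I*n^3 + 56*n^2 + 13*I*n^2 - 6*n + 91*I*n - 42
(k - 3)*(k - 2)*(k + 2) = k^3 - 3*k^2 - 4*k + 12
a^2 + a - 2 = (a - 1)*(a + 2)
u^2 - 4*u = u*(u - 4)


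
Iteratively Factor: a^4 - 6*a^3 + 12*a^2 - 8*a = (a - 2)*(a^3 - 4*a^2 + 4*a) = (a - 2)^2*(a^2 - 2*a) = a*(a - 2)^2*(a - 2)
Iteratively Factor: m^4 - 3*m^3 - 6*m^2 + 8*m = (m + 2)*(m^3 - 5*m^2 + 4*m) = m*(m + 2)*(m^2 - 5*m + 4) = m*(m - 1)*(m + 2)*(m - 4)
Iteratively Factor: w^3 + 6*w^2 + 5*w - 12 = (w + 4)*(w^2 + 2*w - 3) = (w - 1)*(w + 4)*(w + 3)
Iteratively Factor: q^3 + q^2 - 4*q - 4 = (q + 1)*(q^2 - 4) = (q - 2)*(q + 1)*(q + 2)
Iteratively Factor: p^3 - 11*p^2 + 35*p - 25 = (p - 5)*(p^2 - 6*p + 5) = (p - 5)*(p - 1)*(p - 5)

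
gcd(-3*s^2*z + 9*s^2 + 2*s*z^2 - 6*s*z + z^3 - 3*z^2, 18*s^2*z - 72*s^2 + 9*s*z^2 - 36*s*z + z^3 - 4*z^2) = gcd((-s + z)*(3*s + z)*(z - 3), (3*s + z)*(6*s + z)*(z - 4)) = 3*s + z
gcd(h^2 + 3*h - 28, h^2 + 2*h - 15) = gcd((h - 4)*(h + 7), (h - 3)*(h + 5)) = 1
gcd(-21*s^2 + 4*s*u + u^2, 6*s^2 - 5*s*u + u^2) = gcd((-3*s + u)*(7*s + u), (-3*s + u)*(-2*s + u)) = 3*s - u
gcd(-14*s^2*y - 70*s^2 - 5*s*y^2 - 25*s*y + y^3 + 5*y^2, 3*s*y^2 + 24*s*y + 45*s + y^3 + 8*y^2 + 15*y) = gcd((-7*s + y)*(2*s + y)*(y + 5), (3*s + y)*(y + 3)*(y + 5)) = y + 5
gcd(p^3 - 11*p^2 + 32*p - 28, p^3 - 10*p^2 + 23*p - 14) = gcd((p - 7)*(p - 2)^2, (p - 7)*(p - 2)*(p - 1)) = p^2 - 9*p + 14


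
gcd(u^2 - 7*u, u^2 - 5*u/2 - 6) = 1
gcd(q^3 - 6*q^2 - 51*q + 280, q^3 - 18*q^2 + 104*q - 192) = q - 8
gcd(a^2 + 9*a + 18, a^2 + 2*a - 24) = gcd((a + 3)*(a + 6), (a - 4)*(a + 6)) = a + 6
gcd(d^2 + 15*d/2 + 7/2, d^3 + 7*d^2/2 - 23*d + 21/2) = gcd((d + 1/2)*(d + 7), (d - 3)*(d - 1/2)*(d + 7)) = d + 7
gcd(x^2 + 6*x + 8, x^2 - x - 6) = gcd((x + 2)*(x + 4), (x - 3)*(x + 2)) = x + 2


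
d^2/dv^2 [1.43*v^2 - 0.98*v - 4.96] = 2.86000000000000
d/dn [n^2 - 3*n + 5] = 2*n - 3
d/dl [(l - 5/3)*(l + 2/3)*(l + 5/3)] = 3*l^2 + 4*l/3 - 25/9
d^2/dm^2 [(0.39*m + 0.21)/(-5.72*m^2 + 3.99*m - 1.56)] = (-(0.39*m + 0.21)*(11.44*m - 3.99)*(22.88*m - 7.98) + (13.3848*m - 0.7098)*(5.72*m^2 - 3.99*m + 1.56))/(5.72*m^2 - 3.99*m + 1.56)^3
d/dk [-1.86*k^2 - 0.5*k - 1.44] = -3.72*k - 0.5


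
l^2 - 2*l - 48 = (l - 8)*(l + 6)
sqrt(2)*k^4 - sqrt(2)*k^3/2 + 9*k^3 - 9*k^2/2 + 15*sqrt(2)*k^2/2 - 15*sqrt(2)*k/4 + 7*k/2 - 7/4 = (k - 1/2)*(k + sqrt(2)/2)*(k + 7*sqrt(2)/2)*(sqrt(2)*k + 1)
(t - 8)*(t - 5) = t^2 - 13*t + 40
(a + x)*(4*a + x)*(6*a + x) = 24*a^3 + 34*a^2*x + 11*a*x^2 + x^3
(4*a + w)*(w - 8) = 4*a*w - 32*a + w^2 - 8*w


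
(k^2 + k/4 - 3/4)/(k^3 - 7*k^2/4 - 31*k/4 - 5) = (4*k - 3)/(4*k^2 - 11*k - 20)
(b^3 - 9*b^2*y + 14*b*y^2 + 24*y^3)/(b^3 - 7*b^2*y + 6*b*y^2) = (-b^2 + 3*b*y + 4*y^2)/(b*(-b + y))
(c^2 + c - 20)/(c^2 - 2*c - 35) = (c - 4)/(c - 7)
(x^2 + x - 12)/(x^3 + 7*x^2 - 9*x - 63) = (x + 4)/(x^2 + 10*x + 21)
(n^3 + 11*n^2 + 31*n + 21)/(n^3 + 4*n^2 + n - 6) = (n^2 + 8*n + 7)/(n^2 + n - 2)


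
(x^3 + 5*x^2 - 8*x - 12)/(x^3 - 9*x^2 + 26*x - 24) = (x^2 + 7*x + 6)/(x^2 - 7*x + 12)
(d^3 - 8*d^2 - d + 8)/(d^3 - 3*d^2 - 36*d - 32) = (d - 1)/(d + 4)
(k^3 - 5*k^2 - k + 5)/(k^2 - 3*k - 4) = (k^2 - 6*k + 5)/(k - 4)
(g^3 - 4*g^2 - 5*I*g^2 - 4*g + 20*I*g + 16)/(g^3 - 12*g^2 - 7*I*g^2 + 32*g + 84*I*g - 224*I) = (g^2 - 5*I*g - 4)/(g^2 - g*(8 + 7*I) + 56*I)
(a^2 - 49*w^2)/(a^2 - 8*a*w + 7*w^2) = (-a - 7*w)/(-a + w)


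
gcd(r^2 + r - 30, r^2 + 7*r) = 1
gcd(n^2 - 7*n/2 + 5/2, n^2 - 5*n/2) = n - 5/2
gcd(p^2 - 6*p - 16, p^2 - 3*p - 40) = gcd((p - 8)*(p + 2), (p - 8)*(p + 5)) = p - 8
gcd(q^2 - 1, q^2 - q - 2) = q + 1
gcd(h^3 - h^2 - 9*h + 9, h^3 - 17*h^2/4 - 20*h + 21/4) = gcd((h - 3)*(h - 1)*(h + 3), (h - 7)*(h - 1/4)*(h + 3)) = h + 3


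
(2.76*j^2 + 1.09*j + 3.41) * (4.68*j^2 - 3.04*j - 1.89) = 12.9168*j^4 - 3.2892*j^3 + 7.4288*j^2 - 12.4265*j - 6.4449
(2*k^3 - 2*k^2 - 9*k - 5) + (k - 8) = 2*k^3 - 2*k^2 - 8*k - 13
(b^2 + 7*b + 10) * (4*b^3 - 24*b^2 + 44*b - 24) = 4*b^5 + 4*b^4 - 84*b^3 + 44*b^2 + 272*b - 240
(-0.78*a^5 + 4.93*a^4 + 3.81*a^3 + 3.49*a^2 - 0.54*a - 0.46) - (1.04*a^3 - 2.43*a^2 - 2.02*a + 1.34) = -0.78*a^5 + 4.93*a^4 + 2.77*a^3 + 5.92*a^2 + 1.48*a - 1.8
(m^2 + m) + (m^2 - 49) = 2*m^2 + m - 49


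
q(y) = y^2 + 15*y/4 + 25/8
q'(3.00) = 9.75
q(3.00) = 23.38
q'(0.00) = 3.75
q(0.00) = 3.12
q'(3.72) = 11.19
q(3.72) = 30.91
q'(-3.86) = -3.97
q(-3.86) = 3.55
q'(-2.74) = -1.73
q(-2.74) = 0.36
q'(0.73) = 5.21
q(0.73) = 6.40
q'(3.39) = 10.53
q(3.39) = 27.33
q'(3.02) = 9.79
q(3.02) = 23.57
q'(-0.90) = 1.95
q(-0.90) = 0.56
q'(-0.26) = 3.23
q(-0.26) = 2.22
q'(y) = 2*y + 15/4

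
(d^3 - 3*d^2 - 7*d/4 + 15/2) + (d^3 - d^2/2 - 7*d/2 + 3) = 2*d^3 - 7*d^2/2 - 21*d/4 + 21/2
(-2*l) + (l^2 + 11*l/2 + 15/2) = l^2 + 7*l/2 + 15/2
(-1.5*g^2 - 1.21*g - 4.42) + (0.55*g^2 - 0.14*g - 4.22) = -0.95*g^2 - 1.35*g - 8.64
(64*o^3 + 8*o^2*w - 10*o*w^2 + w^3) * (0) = 0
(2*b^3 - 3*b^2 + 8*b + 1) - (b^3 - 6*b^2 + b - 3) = b^3 + 3*b^2 + 7*b + 4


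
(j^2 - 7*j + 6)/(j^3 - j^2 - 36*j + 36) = 1/(j + 6)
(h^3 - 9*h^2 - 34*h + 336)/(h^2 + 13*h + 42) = (h^2 - 15*h + 56)/(h + 7)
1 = 1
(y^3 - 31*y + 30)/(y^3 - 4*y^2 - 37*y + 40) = (y^2 + y - 30)/(y^2 - 3*y - 40)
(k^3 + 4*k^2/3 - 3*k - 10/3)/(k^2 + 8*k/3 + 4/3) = (3*k^2 - 2*k - 5)/(3*k + 2)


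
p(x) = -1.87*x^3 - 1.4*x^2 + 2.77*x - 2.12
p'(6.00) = -215.99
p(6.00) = -439.82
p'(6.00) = -215.99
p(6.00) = -439.82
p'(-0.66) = 2.17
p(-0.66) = -4.02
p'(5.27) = -167.79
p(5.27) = -300.10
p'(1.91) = -23.04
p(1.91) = -14.97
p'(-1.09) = -0.84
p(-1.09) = -4.38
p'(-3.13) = -43.43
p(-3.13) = 32.84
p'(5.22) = -164.71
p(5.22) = -291.79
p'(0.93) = -4.69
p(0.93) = -2.26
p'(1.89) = -22.56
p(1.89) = -14.51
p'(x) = -5.61*x^2 - 2.8*x + 2.77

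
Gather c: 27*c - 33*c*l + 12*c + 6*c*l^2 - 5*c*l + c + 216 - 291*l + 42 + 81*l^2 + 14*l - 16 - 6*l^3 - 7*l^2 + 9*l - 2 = c*(6*l^2 - 38*l + 40) - 6*l^3 + 74*l^2 - 268*l + 240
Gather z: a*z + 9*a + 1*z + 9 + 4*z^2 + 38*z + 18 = 9*a + 4*z^2 + z*(a + 39) + 27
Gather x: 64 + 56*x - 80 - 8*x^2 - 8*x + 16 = -8*x^2 + 48*x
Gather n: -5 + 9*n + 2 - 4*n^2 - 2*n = -4*n^2 + 7*n - 3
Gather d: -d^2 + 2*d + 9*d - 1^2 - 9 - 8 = -d^2 + 11*d - 18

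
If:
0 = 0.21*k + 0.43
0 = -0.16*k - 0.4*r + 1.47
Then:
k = -2.05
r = 4.49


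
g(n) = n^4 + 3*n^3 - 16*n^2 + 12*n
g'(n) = 4*n^3 + 9*n^2 - 32*n + 12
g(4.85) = 577.40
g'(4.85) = 524.84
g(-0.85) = -23.08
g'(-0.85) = 43.25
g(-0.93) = -26.66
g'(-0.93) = 46.33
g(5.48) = 980.80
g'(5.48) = 765.18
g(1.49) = -2.79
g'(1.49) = -2.47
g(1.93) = -1.00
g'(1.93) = 12.52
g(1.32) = -2.10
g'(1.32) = -5.36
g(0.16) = 1.52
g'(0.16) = 7.13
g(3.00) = 54.00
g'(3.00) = 105.00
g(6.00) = 1440.00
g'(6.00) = 1008.00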